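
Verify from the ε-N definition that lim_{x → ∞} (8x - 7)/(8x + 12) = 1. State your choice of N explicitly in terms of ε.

Let ε > 0 be given. We seek N > 0 such that x > N implies |(8x - 7)/(8x + 12) − 1| < ε.
(8x - 7)/(8x + 12) − 1 = (8(8x - 7) − 8(8x + 12)) / (8(8x + 12)) = -152/(8(8x + 12)).
For x > 0 we have 8x + 12 > 8x, so |(8x - 7)/(8x + 12) − 1| = 152/(8(8x + 12)) < 152/(8·8x) = (19/8)/x.
Thus |(8x - 7)/(8x + 12) − 1| < ε whenever x > (19/8)/ε.
Take N = (19/8)/ε. If x > N then |(8x - 7)/(8x + 12) − 1| < (19/8)/x < ε.

N = (19/8)/ε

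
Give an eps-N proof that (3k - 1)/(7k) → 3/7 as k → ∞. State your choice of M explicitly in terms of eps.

M = (1/7)/eps

Let eps > 0 be given. For k ≥ 1, |(3k - 1)/(7k) − (3/7)| = |-7|/(7(7k)) = 7/(7(7k)).
Since 7k ≥ 7k for k ≥ 1, this is ≤ 7/(7·7k) = (1/7)/k.
So |(3k - 1)/(7k) − (3/7)| < eps whenever k > (1/7)/eps.
Take M = (1/7)/eps. If k > M then |(3k - 1)/(7k) − (3/7)| ≤ (1/7)/k < eps.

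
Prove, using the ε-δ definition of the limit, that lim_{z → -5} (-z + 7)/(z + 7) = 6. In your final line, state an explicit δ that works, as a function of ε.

δ = min(1, (1/7)ε)

Suppose ε > 0. We want δ > 0 with 0 < |z + 5| < δ ⇒ |(-z + 7)/(z + 7) − 6| < ε.
Combining over a common denominator, (-z + 7)/(z + 7) − 6 = [(-z + 7)·2 − 12·(z + 7)] / [2·(z + 7)] = -14(z + 5) / (2(z + 7)).
So |(-z + 7)/(z + 7) − 6| = 14|z + 5| / (2·|z + 7|).
Require δ ≤ 1, so |z + 7| ≥ |2| − |z + 5| > 2 − 1 = 1.
Hence |(-z + 7)/(z + 7) − 6| < 14|z + 5|/(2·1) = 7|z + 5|, which is < ε once |z + 5| < (1/7)ε.
Take δ = min(1, (1/7)ε). Then 0 < |z + 5| < δ forces both bounds, so |(-z + 7)/(z + 7) − 6| < ε.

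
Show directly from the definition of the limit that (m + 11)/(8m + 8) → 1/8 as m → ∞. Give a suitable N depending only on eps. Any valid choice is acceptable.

N = (5/4)/eps

Let eps > 0 be given. For m ≥ 1, |(m + 11)/(8m + 8) − (1/8)| = |80|/(8(8m + 8)) = 80/(8(8m + 8)).
Since 8m + 8 ≥ 8m for m ≥ 1, this is ≤ 80/(8·8m) = (5/4)/m.
So |(m + 11)/(8m + 8) − (1/8)| < eps whenever m > (5/4)/eps.
Take N = (5/4)/eps. If m > N then |(m + 11)/(8m + 8) − (1/8)| ≤ (5/4)/m < eps.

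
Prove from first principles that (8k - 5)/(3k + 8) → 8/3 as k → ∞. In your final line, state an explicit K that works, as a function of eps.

Let eps > 0. For k ≥ 1, |(8k - 5)/(3k + 8) − (8/3)| = |-79|/(3(3k + 8)) = 79/(3(3k + 8)).
Since 3k + 8 ≥ 3k for k ≥ 1, this is ≤ 79/(3·3k) = (79/9)/k.
So |(8k - 5)/(3k + 8) − (8/3)| < eps whenever k > (79/9)/eps.
Take K = (79/9)/eps. If k > K then |(8k - 5)/(3k + 8) − (8/3)| ≤ (79/9)/k < eps.

K = (79/9)/eps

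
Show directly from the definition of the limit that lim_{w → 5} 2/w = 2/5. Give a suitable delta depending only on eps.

Let eps > 0 be given. We seek delta > 0 such that 0 < |w − 5| < delta implies |2/w − (2/5)| < eps.
|2/w − (2/5)| = 2·|5 − w|/(5·|w|) = 2|w − 5|/(5|w|).
Restrict delta ≤ 5/2. Then |w − 5| < 5/2 gives |w| > 5/2, so 5|w| > 25/2.
Then |2/w − (2/5)| < 2|w − 5|/(25/2), which is < eps when |w − 5| < (25/4)eps.
Take delta = min(5/2, (25/4)eps). Then 0 < |w − 5| < delta gives both |w − 5| < 5/2 and |w − 5| < (25/4)eps, so |2/w − (2/5)| < eps.

delta = min(5/2, (25/4)eps)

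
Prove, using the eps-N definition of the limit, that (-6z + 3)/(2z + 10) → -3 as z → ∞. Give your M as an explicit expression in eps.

M = (33/2)/eps

Let eps > 0. We seek M > 0 such that z > M implies |(-6z + 3)/(2z + 10) + 3| < eps.
(-6z + 3)/(2z + 10) + 3 = (2(-6z + 3) − (-6)(2z + 10)) / (2(2z + 10)) = 66/(2(2z + 10)).
For z > 0 we have 2z + 10 > 2z, so |(-6z + 3)/(2z + 10) + 3| = 66/(2(2z + 10)) < 66/(2·2z) = (33/2)/z.
Thus |(-6z + 3)/(2z + 10) + 3| < eps whenever z > (33/2)/eps.
Take M = (33/2)/eps. If z > M then |(-6z + 3)/(2z + 10) + 3| < (33/2)/z < eps.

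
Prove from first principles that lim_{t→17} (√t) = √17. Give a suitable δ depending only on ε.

δ = min(17, √17·ε)

Let ε > 0 be given. We want δ > 0 such that 0 < |t − 17| < δ implies |√t − √17| < ε.
Rationalise: √t − √17 = (t − 17)/(√t + √17), so |√t − √17| = |t − 17|/(√t + √17).
Restrict δ ≤ 17 so that |t − 17| < 17 forces t > 0, and then √t + √17 > √17.
Hence |√t − √17| < |t − 17|/√17, which is < ε once |t − 17| < √17·ε.
Take δ = min(17, √17·ε). If 0 < |t − 17| < δ then t > 0 and |√t − √17| < |t − 17|/√17 < ε.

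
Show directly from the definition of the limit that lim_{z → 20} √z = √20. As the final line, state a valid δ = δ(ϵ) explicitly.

δ = min(20, √20·ϵ)

Let ϵ > 0. We want δ > 0 such that 0 < |z − 20| < δ implies |√z − √20| < ϵ.
Multiplying by the conjugate, |√z − √20| = |z − 20|/(√z + √20).
Restrict δ ≤ 20 so that |z − 20| < 20 forces z > 0, and then √z + √20 > √20.
Hence |√z − √20| < |z − 20|/√20, which is < ϵ once |z − 20| < √20·ϵ.
Take δ = min(20, √20·ϵ). If 0 < |z − 20| < δ then z > 0 and |√z − √20| < |z − 20|/√20 < ϵ.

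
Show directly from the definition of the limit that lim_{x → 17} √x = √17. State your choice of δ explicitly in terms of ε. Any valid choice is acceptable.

δ = min(17, √17·ε)

Suppose ε > 0. We want δ > 0 such that 0 < |x − 17| < δ implies |√x − √17| < ε.
Multiplying by the conjugate, |√x − √17| = |x − 17|/(√x + √17).
Restrict δ ≤ 17 so that |x − 17| < 17 forces x > 0, and then √x + √17 > √17.
Hence |√x − √17| < |x − 17|/√17, which is < ε once |x − 17| < √17·ε.
Take δ = min(17, √17·ε). If 0 < |x − 17| < δ then x > 0 and |√x − √17| < |x − 17|/√17 < ε.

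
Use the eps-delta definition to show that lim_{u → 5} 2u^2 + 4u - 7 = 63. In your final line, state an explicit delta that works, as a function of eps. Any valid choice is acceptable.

Suppose eps > 0. We want delta > 0 such that 0 < |u − 5| < delta implies |(2u^2 + 4u - 7) − 63| < eps.
(2u^2 + 4u - 7) − 63 = 2u^2 + 4u - 70 = (u − 5)(2u + 14).
So |(2u^2 + 4u - 7) − 63| = |u − 5|·|2u + 14|.
Assume first that |u − 5| < 2, so |u| < 7. Then |2u + 14| ≤ 2·7 + 14 = 28.
Hence |(2u^2 + 4u - 7) − 63| ≤ 28|u − 5| < eps provided |u − 5| < eps/28.
Choosing delta = min(2, eps/28) ensures both conditions, hence |(2u^2 + 4u - 7) − 63| < eps.

delta = min(2, eps/28)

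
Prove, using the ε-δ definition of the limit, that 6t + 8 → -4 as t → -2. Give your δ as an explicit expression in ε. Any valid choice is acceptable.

Fix ε > 0. We need δ > 0 so that 0 < |t + 2| < δ implies |(6t + 8) + 4| < ε.
|(6t + 8) + 4| = |6t + 12| = 6|t + 2|.
Thus it suffices that |t + 2| < ε/6.
Take δ = ε/6. If 0 < |t + 2| < δ then |(6t + 8) + 4| = 6|t + 2| < 6·(ε/6) = ε.

δ = ε/6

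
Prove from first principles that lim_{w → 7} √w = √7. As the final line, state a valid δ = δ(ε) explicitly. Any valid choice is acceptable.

Fix ε > 0. We want δ > 0 such that 0 < |w − 7| < δ implies |√w − √7| < ε.
Rationalise: √w − √7 = (w − 7)/(√w + √7), so |√w − √7| = |w − 7|/(√w + √7).
Restrict δ ≤ 7 so that |w − 7| < 7 forces w > 0, and then √w + √7 > √7.
Hence |√w − √7| < |w − 7|/√7, which is < ε once |w − 7| < √7·ε.
Take δ = min(7, √7·ε). If 0 < |w − 7| < δ then w > 0 and |√w − √7| < |w − 7|/√7 < ε.

δ = min(7, √7·ε)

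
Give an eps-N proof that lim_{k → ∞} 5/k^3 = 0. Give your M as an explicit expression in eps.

Let eps > 0. For k ≥ 1, |5/k^3 − 0| = 5/k^3.
5/k^3 < eps ⇔ k^3 > 5/eps ⇔ k > (5/eps)^{1/3}.
Take M = (5/eps)^{1/3}. Then k > M implies 5/k^3 < eps.

M = (5/eps)^{1/3}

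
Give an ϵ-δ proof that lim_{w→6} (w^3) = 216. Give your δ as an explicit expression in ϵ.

Let ϵ > 0 be given. We seek δ > 0 with 0 < |w − 6| < δ ⇒ |w^3 − 216| < ϵ.
Factor: w^3 − 216 = (w − 6)(w^2 + 6w + 36), so |w^3 − 216| = |w − 6|·|w^2 + 6w + 36|.
Restrict δ ≤ 1. Then |w − 6| < 1 gives |w| < 7, so by the triangle inequality |w^2 + 6w + 36| ≤ 7^2 + 6·7 + 36 = 127.
Hence |w^3 − 216| ≤ 127|w − 6|, which is < ϵ once |w − 6| < ϵ/127.
Take δ = min(1, ϵ/127). If 0 < |w − 6| < δ then both bounds hold and |w^3 − 216| ≤ 127|w − 6| < 127·(ϵ/127) = ϵ.

δ = min(1, ϵ/127)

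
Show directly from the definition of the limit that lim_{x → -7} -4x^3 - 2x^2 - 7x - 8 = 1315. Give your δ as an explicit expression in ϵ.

δ = min(1, ϵ/653)

Fix ϵ > 0. We want δ > 0 such that 0 < |x + 7| < δ implies |(-4x^3 - 2x^2 - 7x - 8) − 1315| < ϵ.
(-4x^3 - 2x^2 - 7x - 8) − 1315 = -4x^3 - 2x^2 - 7x - 1323 = (x + 7)(-4x^2 + 26x - 189).
So |(-4x^3 - 2x^2 - 7x - 8) − 1315| = |x + 7|·|-4x^2 + 26x - 189|.
Assume first that |x + 7| < 1, so |x| < 8. Then |-4x^2 + 26x - 189| ≤ 4·8^2 + 26·8 + 189 = 653.
Hence |(-4x^3 - 2x^2 - 7x - 8) − 1315| ≤ 653|x + 7| < ϵ provided |x + 7| < ϵ/653.
Choosing δ = min(1, ϵ/653) ensures both conditions, hence |(-4x^3 - 2x^2 - 7x - 8) − 1315| < ϵ.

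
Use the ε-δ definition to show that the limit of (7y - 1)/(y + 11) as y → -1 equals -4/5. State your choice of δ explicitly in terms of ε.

δ = min(5, (25/39)ε)

Suppose ε > 0. We want δ > 0 with 0 < |y + 1| < δ ⇒ |(7y - 1)/(y + 11) + 4/5| < ε.
Combining over a common denominator, (7y - 1)/(y + 11) + 4/5 = [(7y - 1)·10 − (-8)·(y + 11)] / [10·(y + 11)] = 78(y + 1) / (10(y + 11)).
So |(7y - 1)/(y + 11) + 4/5| = 78|y + 1| / (10·|y + 11|).
Require δ ≤ 5, so |y + 11| ≥ |10| − |y + 1| > 10 − 5 = 5.
Hence |(7y - 1)/(y + 11) + 4/5| < 78|y + 1|/(10·5) = (39/25)|y + 1|, which is < ε once |y + 1| < (25/39)ε.
Take δ = min(5, (25/39)ε). Then 0 < |y + 1| < δ forces both bounds, so |(7y - 1)/(y + 11) + 4/5| < ε.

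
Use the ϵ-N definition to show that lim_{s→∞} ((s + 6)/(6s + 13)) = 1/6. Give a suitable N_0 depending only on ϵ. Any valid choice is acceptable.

Fix ϵ > 0. We seek N_0 > 0 such that s > N_0 implies |(s + 6)/(6s + 13) − (1/6)| < ϵ.
(s + 6)/(6s + 13) − (1/6) = (6(s + 6) − (6s + 13)) / (6(6s + 13)) = 23/(6(6s + 13)).
For s > 0 we have 6s + 13 > 6s, so |(s + 6)/(6s + 13) − (1/6)| = 23/(6(6s + 13)) < 23/(6·6s) = (23/36)/s.
Thus |(s + 6)/(6s + 13) − (1/6)| < ϵ whenever s > (23/36)/ϵ.
Take N_0 = (23/36)/ϵ. If s > N_0 then |(s + 6)/(6s + 13) − (1/6)| < (23/36)/s < ϵ.

N_0 = (23/36)/ϵ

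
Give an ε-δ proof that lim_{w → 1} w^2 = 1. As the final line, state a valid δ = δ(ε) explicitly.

δ = min(2, ε/4)

Let ε > 0. We seek δ > 0 with 0 < |w − 1| < δ ⇒ |w^2 − 1| < ε.
Factor: w^2 − 1 = (w − 1)(w + 1), so |w^2 − 1| = |w − 1|·|w + 1|.
Restrict δ ≤ 2. Then |w − 1| < 2 gives |w| < 3, so by the triangle inequality |w + 1| ≤ 3 + 1 = 4.
Hence |w^2 − 1| ≤ 4|w − 1|, which is < ε once |w − 1| < ε/4.
Take δ = min(2, ε/4). If 0 < |w − 1| < δ then both bounds hold and |w^2 − 1| ≤ 4|w − 1| < 4·(ε/4) = ε.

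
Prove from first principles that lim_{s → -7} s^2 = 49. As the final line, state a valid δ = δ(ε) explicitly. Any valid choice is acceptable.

δ = min(2, ε/16)

Fix ε > 0. We seek δ > 0 with 0 < |s + 7| < δ ⇒ |s^2 − 49| < ε.
Factor: s^2 − 49 = (s + 7)(s - 7), so |s^2 − 49| = |s + 7|·|s - 7|.
Impose δ ≤ 2 so that |s| < 9; then |s - 7| ≤ 16.
Hence |s^2 − 49| ≤ 16|s + 7|, which is < ε once |s + 7| < ε/16.
Take δ = min(2, ε/16). If 0 < |s + 7| < δ then both bounds hold and |s^2 − 49| ≤ 16|s + 7| < 16·(ε/16) = ε.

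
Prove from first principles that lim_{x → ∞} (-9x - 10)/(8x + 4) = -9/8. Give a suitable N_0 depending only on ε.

N_0 = (11/16)/ε

Suppose ε > 0. We seek N_0 > 0 such that x > N_0 implies |(-9x - 10)/(8x + 4) + 9/8| < ε.
(-9x - 10)/(8x + 4) + 9/8 = (8(-9x - 10) − (-9)(8x + 4)) / (8(8x + 4)) = -44/(8(8x + 4)).
For x > 0 we have 8x + 4 > 8x, so |(-9x - 10)/(8x + 4) + 9/8| = 44/(8(8x + 4)) < 44/(8·8x) = (11/16)/x.
Thus |(-9x - 10)/(8x + 4) + 9/8| < ε whenever x > (11/16)/ε.
Take N_0 = (11/16)/ε. If x > N_0 then |(-9x - 10)/(8x + 4) + 9/8| < (11/16)/x < ε.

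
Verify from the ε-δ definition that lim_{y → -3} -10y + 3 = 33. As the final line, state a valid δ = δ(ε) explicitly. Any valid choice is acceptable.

Let ε > 0. We need δ > 0 so that 0 < |y + 3| < δ implies |(-10y + 3) − 33| < ε.
|(-10y + 3) − 33| = |-10y - 30| = 10|y + 3|.
Thus it suffices that |y + 3| < ε/10.
Take δ = ε/10. If 0 < |y + 3| < δ then |(-10y + 3) − 33| = 10|y + 3| < 10·(ε/10) = ε.

δ = ε/10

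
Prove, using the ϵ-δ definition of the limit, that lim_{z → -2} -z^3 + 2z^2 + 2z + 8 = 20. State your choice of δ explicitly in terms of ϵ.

Suppose ϵ > 0. We want δ > 0 such that 0 < |z + 2| < δ implies |(-z^3 + 2z^2 + 2z + 8) − 20| < ϵ.
(-z^3 + 2z^2 + 2z + 8) − 20 = -z^3 + 2z^2 + 2z - 12 = (z + 2)(-z^2 + 4z - 6).
So |(-z^3 + 2z^2 + 2z + 8) − 20| = |z + 2|·|-z^2 + 4z - 6|.
Require δ ≤ 2. Then |z + 2| < 2 gives |z| < 4, and by the triangle inequality |-z^2 + 4z - 6| ≤ 4^2 + 4·4 + 6 = 38.
Hence |(-z^3 + 2z^2 + 2z + 8) − 20| ≤ 38|z + 2| < ϵ provided |z + 2| < ϵ/38.
Take δ = min(2, ϵ/38). Then 0 < |z + 2| < δ gives both |z + 2| < 2 and |z + 2| < ϵ/38, so |(-z^3 + 2z^2 + 2z + 8) − 20| < ϵ.

δ = min(2, ϵ/38)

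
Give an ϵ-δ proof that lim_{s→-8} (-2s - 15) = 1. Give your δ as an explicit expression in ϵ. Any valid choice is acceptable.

Let ϵ > 0 be given. We need δ > 0 so that 0 < |s + 8| < δ implies |(-2s - 15) − 1| < ϵ.
Since (-2s - 15) − 1 = -2(s + 8), we have |(-2s - 15) − 1| = 2|s + 8|.
Thus it suffices that |s + 8| < ϵ/2.
Choosing δ = ϵ/2 gives |(-2s - 15) − 1| = 2|s + 8| < ϵ whenever |s + 8| < δ.

δ = ϵ/2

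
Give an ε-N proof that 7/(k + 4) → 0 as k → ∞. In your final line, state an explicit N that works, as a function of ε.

N = 7/ε

Fix ε > 0. For k ≥ 1, |7/(k + 4) − 0| = 7/(k + 4) ≤ 7/k.
We need 7/k < ε, i.e. k > 7/ε.
Take N = 7/ε. If k > N then |7/(k + 4)| ≤ 7/k < ε.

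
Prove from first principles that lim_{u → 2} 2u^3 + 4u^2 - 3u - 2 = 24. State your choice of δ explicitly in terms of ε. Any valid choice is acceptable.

δ = min(1, ε/55)

Let ε > 0. We want δ > 0 such that 0 < |u − 2| < δ implies |(2u^3 + 4u^2 - 3u - 2) − 24| < ε.
(2u^3 + 4u^2 - 3u - 2) − 24 = 2u^3 + 4u^2 - 3u - 26 = (u − 2)(2u^2 + 8u + 13).
So |(2u^3 + 4u^2 - 3u - 2) − 24| = |u − 2|·|2u^2 + 8u + 13|.
Require δ ≤ 1. Then |u − 2| < 1 gives |u| < 3, and by the triangle inequality |2u^2 + 8u + 13| ≤ 2·3^2 + 8·3 + 13 = 55.
Hence |(2u^3 + 4u^2 - 3u - 2) − 24| ≤ 55|u − 2| < ε provided |u − 2| < ε/55.
Choosing δ = min(1, ε/55) ensures both conditions, hence |(2u^3 + 4u^2 - 3u - 2) − 24| < ε.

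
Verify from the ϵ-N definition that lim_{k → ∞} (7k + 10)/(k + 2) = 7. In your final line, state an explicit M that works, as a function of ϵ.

M = 4/ϵ

Let ϵ > 0. For k ≥ 1, |(7k + 10)/(k + 2) − 7| = |-4|/((k + 2)) = 4/((k + 2)).
Since k + 2 ≥ k for k ≥ 1, this is ≤ 4/(k) = 4/k.
So |(7k + 10)/(k + 2) − 7| < ϵ whenever k > 4/ϵ.
Take M = 4/ϵ. If k > M then |(7k + 10)/(k + 2) − 7| ≤ 4/k < ϵ.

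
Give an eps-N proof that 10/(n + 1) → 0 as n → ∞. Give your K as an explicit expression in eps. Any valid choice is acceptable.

Fix eps > 0. For n ≥ 1, |10/(n + 1) − 0| = 10/(n + 1) ≤ 10/n.
We need 10/n < eps, i.e. n > 10/eps.
Take K = 10/eps. If n > K then |10/(n + 1)| ≤ 10/n < eps.

K = 10/eps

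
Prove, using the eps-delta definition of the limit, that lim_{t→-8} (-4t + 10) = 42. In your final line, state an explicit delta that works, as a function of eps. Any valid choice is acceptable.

Fix eps > 0. We need delta > 0 so that 0 < |t + 8| < delta implies |(-4t + 10) − 42| < eps.
Since (-4t + 10) − 42 = -4(t + 8), we have |(-4t + 10) − 42| = 4|t + 8|.
So 4|t + 8| < eps exactly when |t + 8| < eps/4.
Choosing delta = eps/4 gives |(-4t + 10) − 42| = 4|t + 8| < eps whenever |t + 8| < delta.

delta = eps/4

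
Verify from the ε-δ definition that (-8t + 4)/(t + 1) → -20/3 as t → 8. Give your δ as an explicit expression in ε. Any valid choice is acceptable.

Let ε > 0. We want δ > 0 with 0 < |t − 8| < δ ⇒ |(-8t + 4)/(t + 1) + 20/3| < ε.
Combining over a common denominator, (-8t + 4)/(t + 1) + 20/3 = [(-8t + 4)·9 − (-60)·(t + 1)] / [9·(t + 1)] = -12(t − 8) / (9(t + 1)).
So |(-8t + 4)/(t + 1) + 20/3| = 12|t − 8| / (9·|t + 1|).
Require δ ≤ 9/2, so |t + 1| ≥ |9| − |t − 8| > 9 − 9/2 = 9/2.
Hence |(-8t + 4)/(t + 1) + 20/3| < 12|t − 8|/(9·(9/2)) = (8/27)|t − 8|, which is < ε once |t − 8| < (27/8)ε.
Take δ = min(9/2, (27/8)ε). Then 0 < |t − 8| < δ forces both bounds, so |(-8t + 4)/(t + 1) + 20/3| < ε.

δ = min(9/2, (27/8)ε)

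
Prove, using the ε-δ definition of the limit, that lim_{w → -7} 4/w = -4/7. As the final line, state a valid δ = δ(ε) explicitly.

Let ε > 0 be given. We seek δ > 0 such that 0 < |w + 7| < δ implies |4/w + 4/7| < ε.
|4/w + 4/7| = 4·|-7 − w|/(7·|w|) = 4|w + 7|/(7|w|).
Require δ ≤ 7/2 so that |w| > 7 − 7/2 = 7/2, hence 7|w| > 49/2.
Then |4/w + 4/7| < 4|w + 7|/(49/2), which is < ε when |w + 7| < (49/8)ε.
Take δ = min(7/2, (49/8)ε). Then 0 < |w + 7| < δ gives both |w + 7| < 7/2 and |w + 7| < (49/8)ε, so |4/w + 4/7| < ε.

δ = min(7/2, (49/8)ε)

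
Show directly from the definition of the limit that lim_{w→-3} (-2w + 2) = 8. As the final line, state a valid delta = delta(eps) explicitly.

delta = eps/2

Let eps > 0. We need delta > 0 so that 0 < |w + 3| < delta implies |(-2w + 2) − 8| < eps.
|(-2w + 2) − 8| = |-2w - 6| = 2|w + 3|.
So 2|w + 3| < eps exactly when |w + 3| < eps/2.
Choosing delta = eps/2 gives |(-2w + 2) − 8| = 2|w + 3| < eps whenever |w + 3| < delta.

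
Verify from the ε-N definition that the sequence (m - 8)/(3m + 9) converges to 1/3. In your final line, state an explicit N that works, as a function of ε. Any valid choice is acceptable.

N = (11/3)/ε

Fix ε > 0. For m ≥ 1, |(m - 8)/(3m + 9) − (1/3)| = |-33|/(3(3m + 9)) = 33/(3(3m + 9)).
Since 3m + 9 ≥ 3m for m ≥ 1, this is ≤ 33/(3·3m) = (11/3)/m.
So |(m - 8)/(3m + 9) − (1/3)| < ε whenever m > (11/3)/ε.
Take N = (11/3)/ε. If m > N then |(m - 8)/(3m + 9) − (1/3)| ≤ (11/3)/m < ε.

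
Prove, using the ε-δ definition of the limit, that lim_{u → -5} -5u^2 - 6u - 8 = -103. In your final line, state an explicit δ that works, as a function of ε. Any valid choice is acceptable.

Let ε > 0 be given. We want δ > 0 such that 0 < |u + 5| < δ implies |(-5u^2 - 6u - 8) + 103| < ε.
(-5u^2 - 6u - 8) + 103 = -5u^2 - 6u + 95 = (u + 5)(-5u + 19).
So |(-5u^2 - 6u - 8) + 103| = |u + 5|·|-5u + 19|.
Assume first that |u + 5| < 1, so |u| < 6. Then |-5u + 19| ≤ 5·6 + 19 = 49.
Hence |(-5u^2 - 6u - 8) + 103| ≤ 49|u + 5| < ε provided |u + 5| < ε/49.
Take δ = min(1, ε/49). Then 0 < |u + 5| < δ gives both |u + 5| < 1 and |u + 5| < ε/49, so |(-5u^2 - 6u - 8) + 103| < ε.

δ = min(1, ε/49)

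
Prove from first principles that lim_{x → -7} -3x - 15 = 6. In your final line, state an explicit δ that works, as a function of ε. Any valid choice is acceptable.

δ = ε/3

Fix ε > 0. We need δ > 0 so that 0 < |x + 7| < δ implies |(-3x - 15) − 6| < ε.
|(-3x - 15) − 6| = |-3x - 21| = 3|x + 7|.
Thus it suffices that |x + 7| < ε/3.
Choosing δ = ε/3 gives |(-3x - 15) − 6| = 3|x + 7| < ε whenever |x + 7| < δ.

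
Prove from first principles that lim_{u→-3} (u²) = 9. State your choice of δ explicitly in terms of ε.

δ = min(1, ε/7)

Let ε > 0. We seek δ > 0 with 0 < |u + 3| < δ ⇒ |u² − 9| < ε.
Factor: u² − 9 = (u + 3)(u - 3), so |u² − 9| = |u + 3|·|u - 3|.
Impose δ ≤ 1 so that |u| < 4; then |u - 3| ≤ 7.
Hence |u² − 9| ≤ 7|u + 3|, which is < ε once |u + 3| < ε/7.
Take δ = min(1, ε/7). If 0 < |u + 3| < δ then both bounds hold and |u² − 9| ≤ 7|u + 3| < 7·(ε/7) = ε.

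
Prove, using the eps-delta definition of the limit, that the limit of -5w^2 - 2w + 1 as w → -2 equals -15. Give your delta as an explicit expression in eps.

Let eps > 0 be given. We want delta > 0 such that 0 < |w + 2| < delta implies |(-5w^2 - 2w + 1) + 15| < eps.
(-5w^2 - 2w + 1) + 15 = -5w^2 - 2w + 16 = (w + 2)(-5w + 8).
So |(-5w^2 - 2w + 1) + 15| = |w + 2|·|-5w + 8|.
Assume first that |w + 2| < 1, so |w| < 3. Then |-5w + 8| ≤ 5·3 + 8 = 23.
Hence |(-5w^2 - 2w + 1) + 15| ≤ 23|w + 2| < eps provided |w + 2| < eps/23.
Choosing delta = min(1, eps/23) ensures both conditions, hence |(-5w^2 - 2w + 1) + 15| < eps.

delta = min(1, eps/23)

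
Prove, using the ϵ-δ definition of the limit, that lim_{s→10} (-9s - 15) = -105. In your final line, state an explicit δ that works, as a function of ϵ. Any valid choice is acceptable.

Let ϵ > 0 be given. We need δ > 0 so that 0 < |s − 10| < δ implies |(-9s - 15) + 105| < ϵ.
Since (-9s - 15) + 105 = -9(s − 10), we have |(-9s - 15) + 105| = 9|s − 10|.
Thus it suffices that |s − 10| < ϵ/9.
Choosing δ = ϵ/9 gives |(-9s - 15) + 105| = 9|s − 10| < ϵ whenever |s − 10| < δ.

δ = ϵ/9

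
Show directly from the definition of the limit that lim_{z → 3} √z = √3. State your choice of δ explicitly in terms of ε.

Let ε > 0 be given. We want δ > 0 such that 0 < |z − 3| < δ implies |√z − √3| < ε.
Multiplying by the conjugate, |√z − √3| = |z − 3|/(√z + √3).
Restrict δ ≤ 3 so that |z − 3| < 3 forces z > 0, and then √z + √3 > √3.
Hence |√z − √3| < |z − 3|/√3, which is < ε once |z − 3| < √3·ε.
Take δ = min(3, √3·ε). If 0 < |z − 3| < δ then z > 0 and |√z − √3| < |z − 3|/√3 < ε.

δ = min(3, √3·ε)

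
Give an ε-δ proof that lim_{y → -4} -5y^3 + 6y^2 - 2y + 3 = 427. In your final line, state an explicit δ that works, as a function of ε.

Suppose ε > 0. We want δ > 0 such that 0 < |y + 4| < δ implies |(-5y^3 + 6y^2 - 2y + 3) − 427| < ε.
(-5y^3 + 6y^2 - 2y + 3) − 427 = -5y^3 + 6y^2 - 2y - 424 = (y + 4)(-5y^2 + 26y - 106).
So |(-5y^3 + 6y^2 - 2y + 3) − 427| = |y + 4|·|-5y^2 + 26y - 106|.
Require δ ≤ 2. Then |y + 4| < 2 gives |y| < 6, and by the triangle inequality |-5y^2 + 26y - 106| ≤ 5·6^2 + 26·6 + 106 = 442.
Hence |(-5y^3 + 6y^2 - 2y + 3) − 427| ≤ 442|y + 4| < ε provided |y + 4| < ε/442.
Take δ = min(2, ε/442). Then 0 < |y + 4| < δ gives both |y + 4| < 2 and |y + 4| < ε/442, so |(-5y^3 + 6y^2 - 2y + 3) − 427| < ε.

δ = min(2, ε/442)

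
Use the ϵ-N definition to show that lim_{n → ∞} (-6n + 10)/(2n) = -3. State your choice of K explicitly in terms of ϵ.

Let ϵ > 0 be given. For n ≥ 1, |(-6n + 10)/(2n) + 3| = |20|/(2(2n)) = 20/(2(2n)).
Since 2n ≥ 2n for n ≥ 1, this is ≤ 20/(2·2n) = 5/n.
So |(-6n + 10)/(2n) + 3| < ϵ whenever n > 5/ϵ.
Take K = 5/ϵ. If n > K then |(-6n + 10)/(2n) + 3| ≤ 5/n < ϵ.

K = 5/ϵ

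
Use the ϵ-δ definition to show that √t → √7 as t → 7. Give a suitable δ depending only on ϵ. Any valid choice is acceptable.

Suppose ϵ > 0. We want δ > 0 such that 0 < |t − 7| < δ implies |√t − √7| < ϵ.
Rationalise: √t − √7 = (t − 7)/(√t + √7), so |√t − √7| = |t − 7|/(√t + √7).
Restrict δ ≤ 7 so that |t − 7| < 7 forces t > 0, and then √t + √7 > √7.
Hence |√t − √7| < |t − 7|/√7, which is < ϵ once |t − 7| < √7·ϵ.
Take δ = min(7, √7·ϵ). If 0 < |t − 7| < δ then t > 0 and |√t − √7| < |t − 7|/√7 < ϵ.

δ = min(7, √7·ϵ)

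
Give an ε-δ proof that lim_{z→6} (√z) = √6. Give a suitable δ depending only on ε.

Let ε > 0 be given. We want δ > 0 such that 0 < |z − 6| < δ implies |√z − √6| < ε.
Multiplying by the conjugate, |√z − √6| = |z − 6|/(√z + √6).
Restrict δ ≤ 6 so that |z − 6| < 6 forces z > 0, and then √z + √6 > √6.
Hence |√z − √6| < |z − 6|/√6, which is < ε once |z − 6| < √6·ε.
Take δ = min(6, √6·ε). If 0 < |z − 6| < δ then z > 0 and |√z − √6| < |z − 6|/√6 < ε.

δ = min(6, √6·ε)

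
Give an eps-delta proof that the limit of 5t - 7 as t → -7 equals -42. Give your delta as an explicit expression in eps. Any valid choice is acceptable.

delta = eps/5

Fix eps > 0. We need delta > 0 so that 0 < |t + 7| < delta implies |(5t - 7) + 42| < eps.
Since (5t - 7) + 42 = 5(t + 7), we have |(5t - 7) + 42| = 5|t + 7|.
So 5|t + 7| < eps exactly when |t + 7| < eps/5.
Choosing delta = eps/5 gives |(5t - 7) + 42| = 5|t + 7| < eps whenever |t + 7| < delta.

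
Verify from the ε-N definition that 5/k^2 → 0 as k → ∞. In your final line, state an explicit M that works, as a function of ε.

M = (5/ε)^{1/2}

Let ε > 0. For k ≥ 1, |5/k^2 − 0| = 5/k^2.
5/k^2 < ε ⇔ k^2 > 5/ε ⇔ k > (5/ε)^{1/2}.
Take M = (5/ε)^{1/2}. Then k > M implies 5/k^2 < ε.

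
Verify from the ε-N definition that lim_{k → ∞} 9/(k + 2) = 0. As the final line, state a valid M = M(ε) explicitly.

M = 9/ε

Suppose ε > 0. For k ≥ 1, |9/(k + 2) − 0| = 9/(k + 2) ≤ 9/k.
We need 9/k < ε, i.e. k > 9/ε.
Take M = 9/ε. If k > M then |9/(k + 2)| ≤ 9/k < ε.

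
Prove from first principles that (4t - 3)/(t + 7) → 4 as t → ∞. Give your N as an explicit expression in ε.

N = 31/ε

Fix ε > 0. We seek N > 0 such that t > N implies |(4t - 3)/(t + 7) − 4| < ε.
(4t - 3)/(t + 7) − 4 = ((4t - 3) − 4(t + 7)) / ((t + 7)) = -31/((t + 7)).
For t > 0 we have t + 7 > t, so |(4t - 3)/(t + 7) − 4| = 31/((t + 7)) < 31/(t) = 31/t.
Thus |(4t - 3)/(t + 7) − 4| < ε whenever t > 31/ε.
Take N = 31/ε. If t > N then |(4t - 3)/(t + 7) − 4| < 31/t < ε.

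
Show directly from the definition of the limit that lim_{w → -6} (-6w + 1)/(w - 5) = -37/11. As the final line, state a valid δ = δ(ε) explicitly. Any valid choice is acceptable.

Let ε > 0 be given. We want δ > 0 with 0 < |w + 6| < δ ⇒ |(-6w + 1)/(w - 5) + 37/11| < ε.
Combining over a common denominator, (-6w + 1)/(w - 5) + 37/11 = [(-6w + 1)·(-11) − 37·(w - 5)] / [(-11)·(w - 5)] = 29(w + 6) / ((-11)(w - 5)).
So |(-6w + 1)/(w - 5) + 37/11| = 29|w + 6| / (11·|w − 5|).
Restrict δ ≤ 11/2. Then |w + 6| < 11/2 gives |w − 5| = |(w + 6) + (-11)| ≥ 11 − 11/2 = 11/2.
Hence |(-6w + 1)/(w - 5) + 37/11| < 29|w + 6|/(11·(11/2)) = (58/121)|w + 6|, which is < ε once |w + 6| < (121/58)ε.
Take δ = min(11/2, (121/58)ε). Then 0 < |w + 6| < δ forces both bounds, so |(-6w + 1)/(w - 5) + 37/11| < ε.

δ = min(11/2, (121/58)ε)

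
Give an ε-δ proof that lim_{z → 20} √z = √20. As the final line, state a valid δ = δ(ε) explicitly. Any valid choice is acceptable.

Suppose ε > 0. We want δ > 0 such that 0 < |z − 20| < δ implies |√z − √20| < ε.
Rationalise: √z − √20 = (z − 20)/(√z + √20), so |√z − √20| = |z − 20|/(√z + √20).
Restrict δ ≤ 20 so that |z − 20| < 20 forces z > 0, and then √z + √20 > √20.
Hence |√z − √20| < |z − 20|/√20, which is < ε once |z − 20| < √20·ε.
Take δ = min(20, √20·ε). If 0 < |z − 20| < δ then z > 0 and |√z − √20| < |z − 20|/√20 < ε.

δ = min(20, √20·ε)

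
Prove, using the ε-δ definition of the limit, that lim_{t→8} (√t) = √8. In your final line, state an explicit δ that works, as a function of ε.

δ = min(8, √8·ε)

Fix ε > 0. We want δ > 0 such that 0 < |t − 8| < δ implies |√t − √8| < ε.
Rationalise: √t − √8 = (t − 8)/(√t + √8), so |√t − √8| = |t − 8|/(√t + √8).
Restrict δ ≤ 8 so that |t − 8| < 8 forces t > 0, and then √t + √8 > √8.
Hence |√t − √8| < |t − 8|/√8, which is < ε once |t − 8| < √8·ε.
Take δ = min(8, √8·ε). If 0 < |t − 8| < δ then t > 0 and |√t − √8| < |t − 8|/√8 < ε.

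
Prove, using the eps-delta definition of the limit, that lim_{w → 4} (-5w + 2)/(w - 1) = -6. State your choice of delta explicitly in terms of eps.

Let eps > 0 be given. We want delta > 0 with 0 < |w − 4| < delta ⇒ |(-5w + 2)/(w - 1) + 6| < eps.
Combining over a common denominator, (-5w + 2)/(w - 1) + 6 = [(-5w + 2)·3 − (-18)·(w - 1)] / [3·(w - 1)] = 3(w − 4) / (3(w - 1)).
So |(-5w + 2)/(w - 1) + 6| = 3|w − 4| / (3·|w − 1|).
Require delta ≤ 3/2, so |w − 1| ≥ |3| − |w − 4| > 3 − 3/2 = 3/2.
Hence |(-5w + 2)/(w - 1) + 6| < 3|w − 4|/(3·(3/2)) = (2/3)|w − 4|, which is < eps once |w − 4| < (3/2)eps.
Take delta = min(3/2, (3/2)eps). Then 0 < |w − 4| < delta forces both bounds, so |(-5w + 2)/(w - 1) + 6| < eps.

delta = min(3/2, (3/2)eps)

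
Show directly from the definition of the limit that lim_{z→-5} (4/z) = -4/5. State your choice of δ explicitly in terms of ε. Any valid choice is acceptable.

δ = min(5/2, (25/8)ε)

Suppose ε > 0. We seek δ > 0 such that 0 < |z + 5| < δ implies |4/z + 4/5| < ε.
|4/z + 4/5| = 4·|-5 − z|/(5·|z|) = 4|z + 5|/(5|z|).
Require δ ≤ 5/2 so that |z| > 5 − 5/2 = 5/2, hence 5|z| > 25/2.
Then |4/z + 4/5| < 4|z + 5|/(25/2), which is < ε when |z + 5| < (25/8)ε.
Take δ = min(5/2, (25/8)ε). Then 0 < |z + 5| < δ gives both |z + 5| < 5/2 and |z + 5| < (25/8)ε, so |4/z + 4/5| < ε.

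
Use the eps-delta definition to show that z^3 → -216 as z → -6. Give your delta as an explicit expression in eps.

delta = min(1, eps/127)

Fix eps > 0. We seek delta > 0 with 0 < |z + 6| < delta ⇒ |z^3 + 216| < eps.
Factor: z^3 + 216 = (z + 6)(z^2 - 6z + 36), so |z^3 + 216| = |z + 6|·|z^2 - 6z + 36|.
Restrict delta ≤ 1. Then |z + 6| < 1 gives |z| < 7, so by the triangle inequality |z^2 - 6z + 36| ≤ 7^2 + 6·7 + 36 = 127.
Hence |z^3 + 216| ≤ 127|z + 6|, which is < eps once |z + 6| < eps/127.
Take delta = min(1, eps/127). If 0 < |z + 6| < delta then both bounds hold and |z^3 + 216| ≤ 127|z + 6| < 127·(eps/127) = eps.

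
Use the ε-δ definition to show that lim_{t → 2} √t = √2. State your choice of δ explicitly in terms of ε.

δ = min(2, √2·ε)

Let ε > 0 be given. We want δ > 0 such that 0 < |t − 2| < δ implies |√t − √2| < ε.
Multiplying by the conjugate, |√t − √2| = |t − 2|/(√t + √2).
Restrict δ ≤ 2 so that |t − 2| < 2 forces t > 0, and then √t + √2 > √2.
Hence |√t − √2| < |t − 2|/√2, which is < ε once |t − 2| < √2·ε.
Take δ = min(2, √2·ε). If 0 < |t − 2| < δ then t > 0 and |√t − √2| < |t − 2|/√2 < ε.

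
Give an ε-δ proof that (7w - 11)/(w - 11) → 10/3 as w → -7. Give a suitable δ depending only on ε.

δ = min(9, (27/11)ε)

Let ε > 0. We want δ > 0 with 0 < |w + 7| < δ ⇒ |(7w - 11)/(w - 11) − (10/3)| < ε.
Combining over a common denominator, (7w - 11)/(w - 11) − (10/3) = [(7w - 11)·(-18) − (-60)·(w - 11)] / [(-18)·(w - 11)] = -66(w + 7) / ((-18)(w - 11)).
So |(7w - 11)/(w - 11) − (10/3)| = 66|w + 7| / (18·|w − 11|).
Restrict δ ≤ 9. Then |w + 7| < 9 gives |w − 11| = |(w + 7) + (-18)| ≥ 18 − 9 = 9.
Hence |(7w - 11)/(w - 11) − (10/3)| < 66|w + 7|/(18·9) = (11/27)|w + 7|, which is < ε once |w + 7| < (27/11)ε.
Take δ = min(9, (27/11)ε). Then 0 < |w + 7| < δ forces both bounds, so |(7w - 11)/(w - 11) − (10/3)| < ε.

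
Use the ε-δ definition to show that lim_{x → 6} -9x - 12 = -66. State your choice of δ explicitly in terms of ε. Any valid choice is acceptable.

Suppose ε > 0. We need δ > 0 so that 0 < |x − 6| < δ implies |(-9x - 12) + 66| < ε.
Since (-9x - 12) + 66 = -9(x − 6), we have |(-9x - 12) + 66| = 9|x − 6|.
So 9|x − 6| < ε exactly when |x − 6| < ε/9.
Take δ = ε/9. If 0 < |x − 6| < δ then |(-9x - 12) + 66| = 9|x − 6| < 9·(ε/9) = ε.

δ = ε/9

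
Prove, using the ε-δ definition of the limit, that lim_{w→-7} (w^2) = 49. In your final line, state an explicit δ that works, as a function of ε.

δ = min(1, ε/15)

Let ε > 0 be given. We seek δ > 0 with 0 < |w + 7| < δ ⇒ |w^2 − 49| < ε.
Factor: w^2 − 49 = (w + 7)(w - 7), so |w^2 − 49| = |w + 7|·|w - 7|.
Restrict δ ≤ 1. Then |w + 7| < 1 gives |w| < 8, so by the triangle inequality |w - 7| ≤ 8 + 7 = 15.
Hence |w^2 − 49| ≤ 15|w + 7|, which is < ε once |w + 7| < ε/15.
Take δ = min(1, ε/15). If 0 < |w + 7| < δ then both bounds hold and |w^2 − 49| ≤ 15|w + 7| < 15·(ε/15) = ε.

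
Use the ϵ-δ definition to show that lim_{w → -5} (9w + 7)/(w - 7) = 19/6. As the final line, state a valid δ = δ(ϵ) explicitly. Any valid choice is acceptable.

δ = min(6, (36/35)ϵ)

Let ϵ > 0. We want δ > 0 with 0 < |w + 5| < δ ⇒ |(9w + 7)/(w - 7) − (19/6)| < ϵ.
Combining over a common denominator, (9w + 7)/(w - 7) − (19/6) = [(9w + 7)·(-12) − (-38)·(w - 7)] / [(-12)·(w - 7)] = -70(w + 5) / ((-12)(w - 7)).
So |(9w + 7)/(w - 7) − (19/6)| = 70|w + 5| / (12·|w − 7|).
Require δ ≤ 6, so |w − 7| ≥ |-12| − |w + 5| > 12 − 6 = 6.
Hence |(9w + 7)/(w - 7) − (19/6)| < 70|w + 5|/(12·6) = (35/36)|w + 5|, which is < ϵ once |w + 5| < (36/35)ϵ.
Take δ = min(6, (36/35)ϵ). Then 0 < |w + 5| < δ forces both bounds, so |(9w + 7)/(w - 7) − (19/6)| < ϵ.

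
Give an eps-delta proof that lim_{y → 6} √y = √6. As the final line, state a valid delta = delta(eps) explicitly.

Let eps > 0. We want delta > 0 such that 0 < |y − 6| < delta implies |√y − √6| < eps.
Multiplying by the conjugate, |√y − √6| = |y − 6|/(√y + √6).
Restrict delta ≤ 6 so that |y − 6| < 6 forces y > 0, and then √y + √6 > √6.
Hence |√y − √6| < |y − 6|/√6, which is < eps once |y − 6| < √6·eps.
Take delta = min(6, √6·eps). If 0 < |y − 6| < delta then y > 0 and |√y − √6| < |y − 6|/√6 < eps.

delta = min(6, √6·eps)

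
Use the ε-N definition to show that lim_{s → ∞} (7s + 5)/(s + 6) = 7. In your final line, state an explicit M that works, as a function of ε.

M = 37/ε

Fix ε > 0. We seek M > 0 such that s > M implies |(7s + 5)/(s + 6) − 7| < ε.
(7s + 5)/(s + 6) − 7 = ((7s + 5) − 7(s + 6)) / ((s + 6)) = -37/((s + 6)).
For s > 0 we have s + 6 > s, so |(7s + 5)/(s + 6) − 7| = 37/((s + 6)) < 37/(s) = 37/s.
Thus |(7s + 5)/(s + 6) − 7| < ε whenever s > 37/ε.
Take M = 37/ε. If s > M then |(7s + 5)/(s + 6) − 7| < 37/s < ε.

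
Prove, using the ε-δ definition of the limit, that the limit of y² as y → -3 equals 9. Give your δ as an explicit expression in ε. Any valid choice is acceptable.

δ = min(1, ε/7)

Let ε > 0. We seek δ > 0 with 0 < |y + 3| < δ ⇒ |y² − 9| < ε.
Factor: y² − 9 = (y + 3)(y - 3), so |y² − 9| = |y + 3|·|y - 3|.
Impose δ ≤ 1 so that |y| < 4; then |y - 3| ≤ 7.
Hence |y² − 9| ≤ 7|y + 3|, which is < ε once |y + 3| < ε/7.
Take δ = min(1, ε/7). If 0 < |y + 3| < δ then both bounds hold and |y² − 9| ≤ 7|y + 3| < 7·(ε/7) = ε.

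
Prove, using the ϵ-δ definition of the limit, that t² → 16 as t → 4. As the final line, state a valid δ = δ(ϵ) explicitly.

Suppose ϵ > 0. We seek δ > 0 with 0 < |t − 4| < δ ⇒ |t² − 16| < ϵ.
Factor: t² − 16 = (t − 4)(t + 4), so |t² − 16| = |t − 4|·|t + 4|.
Impose δ ≤ 1 so that |t| < 5; then |t + 4| ≤ 9.
Hence |t² − 16| ≤ 9|t − 4|, which is < ϵ once |t − 4| < ϵ/9.
Take δ = min(1, ϵ/9). If 0 < |t − 4| < δ then both bounds hold and |t² − 16| ≤ 9|t − 4| < 9·(ϵ/9) = ϵ.

δ = min(1, ϵ/9)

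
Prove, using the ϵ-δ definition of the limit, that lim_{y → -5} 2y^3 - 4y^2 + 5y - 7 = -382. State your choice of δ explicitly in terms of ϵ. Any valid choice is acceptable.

δ = min(1, ϵ/231)

Let ϵ > 0. We want δ > 0 such that 0 < |y + 5| < δ implies |(2y^3 - 4y^2 + 5y - 7) + 382| < ϵ.
(2y^3 - 4y^2 + 5y - 7) + 382 = 2y^3 - 4y^2 + 5y + 375 = (y + 5)(2y^2 - 14y + 75).
So |(2y^3 - 4y^2 + 5y - 7) + 382| = |y + 5|·|2y^2 - 14y + 75|.
Require δ ≤ 1. Then |y + 5| < 1 gives |y| < 6, and by the triangle inequality |2y^2 - 14y + 75| ≤ 2·6^2 + 14·6 + 75 = 231.
Hence |(2y^3 - 4y^2 + 5y - 7) + 382| ≤ 231|y + 5| < ϵ provided |y + 5| < ϵ/231.
Take δ = min(1, ϵ/231). Then 0 < |y + 5| < δ gives both |y + 5| < 1 and |y + 5| < ϵ/231, so |(2y^3 - 4y^2 + 5y - 7) + 382| < ϵ.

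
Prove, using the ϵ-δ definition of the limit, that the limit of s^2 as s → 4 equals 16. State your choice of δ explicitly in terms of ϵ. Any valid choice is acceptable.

Suppose ϵ > 0. We seek δ > 0 with 0 < |s − 4| < δ ⇒ |s^2 − 16| < ϵ.
Factor: s^2 − 16 = (s − 4)(s + 4), so |s^2 − 16| = |s − 4|·|s + 4|.
Impose δ ≤ 2 so that |s| < 6; then |s + 4| ≤ 10.
Hence |s^2 − 16| ≤ 10|s − 4|, which is < ϵ once |s − 4| < ϵ/10.
Take δ = min(2, ϵ/10). If 0 < |s − 4| < δ then both bounds hold and |s^2 − 16| ≤ 10|s − 4| < 10·(ϵ/10) = ϵ.

δ = min(2, ϵ/10)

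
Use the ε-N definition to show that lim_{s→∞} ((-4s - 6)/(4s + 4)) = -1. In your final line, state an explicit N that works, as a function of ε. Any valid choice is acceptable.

Fix ε > 0. We seek N > 0 such that s > N implies |(-4s - 6)/(4s + 4) + 1| < ε.
(-4s - 6)/(4s + 4) + 1 = (4(-4s - 6) − (-4)(4s + 4)) / (4(4s + 4)) = -8/(4(4s + 4)).
For s > 0 we have 4s + 4 > 4s, so |(-4s - 6)/(4s + 4) + 1| = 8/(4(4s + 4)) < 8/(4·4s) = (1/2)/s.
Thus |(-4s - 6)/(4s + 4) + 1| < ε whenever s > (1/2)/ε.
Take N = (1/2)/ε. If s > N then |(-4s - 6)/(4s + 4) + 1| < (1/2)/s < ε.

N = (1/2)/ε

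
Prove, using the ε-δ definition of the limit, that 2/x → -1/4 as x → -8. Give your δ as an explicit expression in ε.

δ = min(4, 16ε)

Let ε > 0 be given. We seek δ > 0 such that 0 < |x + 8| < δ implies |2/x + 1/4| < ε.
|2/x + 1/4| = 2·|-8 − x|/(8·|x|) = 2|x + 8|/(8|x|).
Restrict δ ≤ 4. Then |x + 8| < 4 gives |x| > 4, so 8|x| > 32.
Then |2/x + 1/4| < 2|x + 8|/32, which is < ε when |x + 8| < 16ε.
Take δ = min(4, 16ε). Then 0 < |x + 8| < δ gives both |x + 8| < 4 and |x + 8| < 16ε, so |2/x + 1/4| < ε.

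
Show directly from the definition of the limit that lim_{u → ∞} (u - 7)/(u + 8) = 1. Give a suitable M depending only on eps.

M = 15/eps

Fix eps > 0. We seek M > 0 such that u > M implies |(u - 7)/(u + 8) − 1| < eps.
(u - 7)/(u + 8) − 1 = ((u - 7) − (u + 8)) / ((u + 8)) = -15/((u + 8)).
For u > 0 we have u + 8 > u, so |(u - 7)/(u + 8) − 1| = 15/((u + 8)) < 15/(u) = 15/u.
Thus |(u - 7)/(u + 8) − 1| < eps whenever u > 15/eps.
Take M = 15/eps. If u > M then |(u - 7)/(u + 8) − 1| < 15/u < eps.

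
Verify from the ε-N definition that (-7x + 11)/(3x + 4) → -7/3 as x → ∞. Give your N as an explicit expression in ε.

N = (61/9)/ε

Let ε > 0. We seek N > 0 such that x > N implies |(-7x + 11)/(3x + 4) + 7/3| < ε.
(-7x + 11)/(3x + 4) + 7/3 = (3(-7x + 11) − (-7)(3x + 4)) / (3(3x + 4)) = 61/(3(3x + 4)).
For x > 0 we have 3x + 4 > 3x, so |(-7x + 11)/(3x + 4) + 7/3| = 61/(3(3x + 4)) < 61/(3·3x) = (61/9)/x.
Thus |(-7x + 11)/(3x + 4) + 7/3| < ε whenever x > (61/9)/ε.
Take N = (61/9)/ε. If x > N then |(-7x + 11)/(3x + 4) + 7/3| < (61/9)/x < ε.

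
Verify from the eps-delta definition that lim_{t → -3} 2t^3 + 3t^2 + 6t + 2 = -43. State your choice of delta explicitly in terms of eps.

delta = min(1, eps/59)

Let eps > 0 be given. We want delta > 0 such that 0 < |t + 3| < delta implies |(2t^3 + 3t^2 + 6t + 2) + 43| < eps.
(2t^3 + 3t^2 + 6t + 2) + 43 = 2t^3 + 3t^2 + 6t + 45 = (t + 3)(2t^2 - 3t + 15).
So |(2t^3 + 3t^2 + 6t + 2) + 43| = |t + 3|·|2t^2 - 3t + 15|.
Assume first that |t + 3| < 1, so |t| < 4. Then |2t^2 - 3t + 15| ≤ 2·4^2 + 3·4 + 15 = 59.
Hence |(2t^3 + 3t^2 + 6t + 2) + 43| ≤ 59|t + 3| < eps provided |t + 3| < eps/59.
Take delta = min(1, eps/59). Then 0 < |t + 3| < delta gives both |t + 3| < 1 and |t + 3| < eps/59, so |(2t^3 + 3t^2 + 6t + 2) + 43| < eps.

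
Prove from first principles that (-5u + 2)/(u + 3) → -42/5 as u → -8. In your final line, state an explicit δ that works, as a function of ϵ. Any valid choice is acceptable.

Fix ϵ > 0. We want δ > 0 with 0 < |u + 8| < δ ⇒ |(-5u + 2)/(u + 3) + 42/5| < ϵ.
Combining over a common denominator, (-5u + 2)/(u + 3) + 42/5 = [(-5u + 2)·(-5) − 42·(u + 3)] / [(-5)·(u + 3)] = -17(u + 8) / ((-5)(u + 3)).
So |(-5u + 2)/(u + 3) + 42/5| = 17|u + 8| / (5·|u + 3|).
Require δ ≤ 5/2, so |u + 3| ≥ |-5| − |u + 8| > 5 − 5/2 = 5/2.
Hence |(-5u + 2)/(u + 3) + 42/5| < 17|u + 8|/(5·(5/2)) = (34/25)|u + 8|, which is < ϵ once |u + 8| < (25/34)ϵ.
Take δ = min(5/2, (25/34)ϵ). Then 0 < |u + 8| < δ forces both bounds, so |(-5u + 2)/(u + 3) + 42/5| < ϵ.

δ = min(5/2, (25/34)ϵ)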